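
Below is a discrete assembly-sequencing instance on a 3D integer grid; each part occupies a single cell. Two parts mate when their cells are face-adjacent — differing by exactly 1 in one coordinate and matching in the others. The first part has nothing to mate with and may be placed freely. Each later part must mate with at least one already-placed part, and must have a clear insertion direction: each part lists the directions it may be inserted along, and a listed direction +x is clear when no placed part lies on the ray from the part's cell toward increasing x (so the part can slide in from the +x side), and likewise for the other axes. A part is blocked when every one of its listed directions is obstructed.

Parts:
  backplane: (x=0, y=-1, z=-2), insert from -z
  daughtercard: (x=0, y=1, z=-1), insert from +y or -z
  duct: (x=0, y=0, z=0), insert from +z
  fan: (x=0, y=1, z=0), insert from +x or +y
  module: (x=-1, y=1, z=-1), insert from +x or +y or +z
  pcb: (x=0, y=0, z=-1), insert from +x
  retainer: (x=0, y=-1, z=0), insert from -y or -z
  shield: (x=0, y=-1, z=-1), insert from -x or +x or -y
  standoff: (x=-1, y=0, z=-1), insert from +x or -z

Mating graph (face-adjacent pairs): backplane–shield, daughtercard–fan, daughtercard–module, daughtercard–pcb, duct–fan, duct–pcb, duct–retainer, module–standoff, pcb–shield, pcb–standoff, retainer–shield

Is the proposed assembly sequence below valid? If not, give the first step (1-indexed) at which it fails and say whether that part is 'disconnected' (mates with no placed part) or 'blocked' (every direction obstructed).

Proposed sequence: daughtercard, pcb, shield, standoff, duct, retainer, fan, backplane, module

1. daughtercard@(0, 1, -1) [+y clear] — {daughtercard}
2. pcb@(0, 0, -1) [+x clear] — {daughtercard, pcb}
3. shield@(0, -1, -1) [-x clear] — {daughtercard, pcb, shield}
4. standoff@(-1, 0, -1) [-z clear] — {daughtercard, pcb, shield, standoff}
5. duct@(0, 0, 0) [+z clear] — {daughtercard, duct, pcb, shield, standoff}
6. retainer@(0, -1, 0) [-y clear] — {daughtercard, duct, pcb, retainer, shield, standoff}
7. fan@(0, 1, 0) [+x clear] — {daughtercard, duct, fan, pcb, retainer, shield, standoff}
8. backplane@(0, -1, -2) [-z clear] — {backplane, daughtercard, duct, fan, pcb, retainer, shield, standoff}
9. module@(-1, 1, -1) [+y clear] — {backplane, daughtercard, duct, fan, module, pcb, retainer, shield, standoff}

Valid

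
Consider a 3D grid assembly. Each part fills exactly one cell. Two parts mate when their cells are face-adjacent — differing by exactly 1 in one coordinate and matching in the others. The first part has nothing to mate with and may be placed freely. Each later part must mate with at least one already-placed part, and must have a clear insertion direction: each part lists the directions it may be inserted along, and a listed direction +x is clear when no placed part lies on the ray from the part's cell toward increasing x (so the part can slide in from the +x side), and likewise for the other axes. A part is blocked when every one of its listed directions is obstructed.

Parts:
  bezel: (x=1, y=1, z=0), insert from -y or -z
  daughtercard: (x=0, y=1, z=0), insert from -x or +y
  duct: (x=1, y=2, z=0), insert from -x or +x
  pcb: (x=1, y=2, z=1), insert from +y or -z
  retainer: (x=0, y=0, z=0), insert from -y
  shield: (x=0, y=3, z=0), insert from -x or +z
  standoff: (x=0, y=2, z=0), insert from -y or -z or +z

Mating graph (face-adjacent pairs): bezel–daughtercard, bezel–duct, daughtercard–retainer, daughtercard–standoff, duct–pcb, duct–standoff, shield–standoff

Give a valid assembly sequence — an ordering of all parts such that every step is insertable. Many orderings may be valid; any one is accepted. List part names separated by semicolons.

shield; standoff; daughtercard; bezel; retainer; duct; pcb

1. shield@(0, 3, 0) [-x clear] — {shield}
2. standoff@(0, 2, 0) [-y clear] — {shield, standoff}
3. daughtercard@(0, 1, 0) [-x clear] — {daughtercard, shield, standoff}
4. bezel@(1, 1, 0) [-y clear] — {bezel, daughtercard, shield, standoff}
5. retainer@(0, 0, 0) [-y clear] — {bezel, daughtercard, retainer, shield, standoff}
6. duct@(1, 2, 0) [+x clear] — {bezel, daughtercard, duct, retainer, shield, standoff}
7. pcb@(1, 2, 1) [+y clear] — {bezel, daughtercard, duct, pcb, retainer, shield, standoff}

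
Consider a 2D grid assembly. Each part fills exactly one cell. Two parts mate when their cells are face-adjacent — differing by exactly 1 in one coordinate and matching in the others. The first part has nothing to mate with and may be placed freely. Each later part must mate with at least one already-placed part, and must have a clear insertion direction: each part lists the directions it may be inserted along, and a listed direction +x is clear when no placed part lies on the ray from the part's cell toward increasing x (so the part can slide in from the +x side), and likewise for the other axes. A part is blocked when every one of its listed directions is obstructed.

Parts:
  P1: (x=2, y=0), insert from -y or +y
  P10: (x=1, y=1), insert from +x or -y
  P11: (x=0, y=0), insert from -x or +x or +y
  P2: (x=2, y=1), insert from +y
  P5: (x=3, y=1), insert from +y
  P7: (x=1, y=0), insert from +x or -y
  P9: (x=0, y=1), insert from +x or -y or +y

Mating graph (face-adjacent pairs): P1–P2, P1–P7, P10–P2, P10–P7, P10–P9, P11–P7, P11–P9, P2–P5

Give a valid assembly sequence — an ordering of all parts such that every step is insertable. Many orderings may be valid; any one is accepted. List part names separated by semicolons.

1. P7@(1, 0) [+x clear] — {P7}
2. P10@(1, 1) [+x clear] — {P10, P7}
3. P9@(0, 1) [-y clear] — {P10, P7, P9}
4. P1@(2, 0) [-y clear] — {P1, P10, P7, P9}
5. P2@(2, 1) [+y clear] — {P1, P10, P2, P7, P9}
6. P11@(0, 0) [-x clear] — {P1, P10, P11, P2, P7, P9}
7. P5@(3, 1) [+y clear] — {P1, P10, P11, P2, P5, P7, P9}

P7; P10; P9; P1; P2; P11; P5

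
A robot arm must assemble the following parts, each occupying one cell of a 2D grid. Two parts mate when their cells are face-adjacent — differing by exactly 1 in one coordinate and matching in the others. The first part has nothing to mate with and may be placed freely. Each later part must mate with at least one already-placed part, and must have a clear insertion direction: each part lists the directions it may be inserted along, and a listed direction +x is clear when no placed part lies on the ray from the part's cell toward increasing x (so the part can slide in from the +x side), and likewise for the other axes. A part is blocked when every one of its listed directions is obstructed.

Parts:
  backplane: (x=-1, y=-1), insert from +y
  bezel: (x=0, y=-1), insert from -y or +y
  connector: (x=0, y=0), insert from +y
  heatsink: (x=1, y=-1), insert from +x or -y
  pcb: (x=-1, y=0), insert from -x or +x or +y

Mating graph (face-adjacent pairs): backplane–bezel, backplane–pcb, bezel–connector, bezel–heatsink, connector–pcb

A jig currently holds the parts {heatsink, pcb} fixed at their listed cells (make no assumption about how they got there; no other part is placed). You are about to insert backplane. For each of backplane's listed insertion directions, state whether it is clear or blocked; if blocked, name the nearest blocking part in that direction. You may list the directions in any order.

+y: nearest on ray is pcb@(-1, 0) ⇒ blocked

+y: blocked by pcb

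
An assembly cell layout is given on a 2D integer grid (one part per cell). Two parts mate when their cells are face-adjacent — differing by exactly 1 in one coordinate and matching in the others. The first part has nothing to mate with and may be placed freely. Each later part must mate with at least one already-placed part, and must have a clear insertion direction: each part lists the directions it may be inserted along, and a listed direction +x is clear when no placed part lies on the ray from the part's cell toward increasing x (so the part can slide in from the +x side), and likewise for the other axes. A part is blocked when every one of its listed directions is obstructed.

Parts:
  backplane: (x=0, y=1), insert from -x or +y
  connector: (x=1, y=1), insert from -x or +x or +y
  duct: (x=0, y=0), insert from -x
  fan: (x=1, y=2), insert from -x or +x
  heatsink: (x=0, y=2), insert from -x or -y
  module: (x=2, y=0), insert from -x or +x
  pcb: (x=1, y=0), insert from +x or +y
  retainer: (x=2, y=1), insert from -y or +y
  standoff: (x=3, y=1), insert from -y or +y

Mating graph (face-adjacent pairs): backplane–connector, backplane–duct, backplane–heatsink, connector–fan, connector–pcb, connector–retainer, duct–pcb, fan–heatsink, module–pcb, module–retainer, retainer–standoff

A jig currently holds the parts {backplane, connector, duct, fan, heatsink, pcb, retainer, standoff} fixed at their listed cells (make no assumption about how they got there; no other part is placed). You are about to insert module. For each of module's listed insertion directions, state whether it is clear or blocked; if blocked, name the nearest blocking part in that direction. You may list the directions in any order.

-x: nearest on ray is pcb@(1, 0) ⇒ blocked
+x: ray from module(2, 0) has no placed part ⇒ clear

+x: clear; -x: blocked by pcb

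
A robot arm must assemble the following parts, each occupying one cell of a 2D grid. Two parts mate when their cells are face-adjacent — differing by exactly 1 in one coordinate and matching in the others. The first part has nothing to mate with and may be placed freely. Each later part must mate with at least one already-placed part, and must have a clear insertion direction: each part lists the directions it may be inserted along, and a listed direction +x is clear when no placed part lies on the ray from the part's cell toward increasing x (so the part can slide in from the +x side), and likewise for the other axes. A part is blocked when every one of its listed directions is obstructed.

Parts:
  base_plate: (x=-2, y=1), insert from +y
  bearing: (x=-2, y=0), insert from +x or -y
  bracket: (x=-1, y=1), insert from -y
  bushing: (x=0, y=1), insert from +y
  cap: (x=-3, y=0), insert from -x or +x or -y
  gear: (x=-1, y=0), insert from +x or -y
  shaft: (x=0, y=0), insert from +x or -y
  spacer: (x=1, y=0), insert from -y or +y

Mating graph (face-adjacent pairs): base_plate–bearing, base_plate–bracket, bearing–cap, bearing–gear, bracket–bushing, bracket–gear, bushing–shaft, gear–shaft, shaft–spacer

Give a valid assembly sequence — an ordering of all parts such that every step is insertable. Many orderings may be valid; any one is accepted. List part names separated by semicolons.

bushing; bracket; base_plate; shaft; spacer; gear; bearing; cap

1. bushing@(0, 1) [+y clear] — {bushing}
2. bracket@(-1, 1) [-y clear] — {bracket, bushing}
3. base_plate@(-2, 1) [+y clear] — {base_plate, bracket, bushing}
4. shaft@(0, 0) [+x clear] — {base_plate, bracket, bushing, shaft}
5. spacer@(1, 0) [-y clear] — {base_plate, bracket, bushing, shaft, spacer}
6. gear@(-1, 0) [-y clear] — {base_plate, bracket, bushing, gear, shaft, spacer}
7. bearing@(-2, 0) [-y clear] — {base_plate, bearing, bracket, bushing, gear, shaft, spacer}
8. cap@(-3, 0) [-x clear] — {base_plate, bearing, bracket, bushing, cap, gear, shaft, spacer}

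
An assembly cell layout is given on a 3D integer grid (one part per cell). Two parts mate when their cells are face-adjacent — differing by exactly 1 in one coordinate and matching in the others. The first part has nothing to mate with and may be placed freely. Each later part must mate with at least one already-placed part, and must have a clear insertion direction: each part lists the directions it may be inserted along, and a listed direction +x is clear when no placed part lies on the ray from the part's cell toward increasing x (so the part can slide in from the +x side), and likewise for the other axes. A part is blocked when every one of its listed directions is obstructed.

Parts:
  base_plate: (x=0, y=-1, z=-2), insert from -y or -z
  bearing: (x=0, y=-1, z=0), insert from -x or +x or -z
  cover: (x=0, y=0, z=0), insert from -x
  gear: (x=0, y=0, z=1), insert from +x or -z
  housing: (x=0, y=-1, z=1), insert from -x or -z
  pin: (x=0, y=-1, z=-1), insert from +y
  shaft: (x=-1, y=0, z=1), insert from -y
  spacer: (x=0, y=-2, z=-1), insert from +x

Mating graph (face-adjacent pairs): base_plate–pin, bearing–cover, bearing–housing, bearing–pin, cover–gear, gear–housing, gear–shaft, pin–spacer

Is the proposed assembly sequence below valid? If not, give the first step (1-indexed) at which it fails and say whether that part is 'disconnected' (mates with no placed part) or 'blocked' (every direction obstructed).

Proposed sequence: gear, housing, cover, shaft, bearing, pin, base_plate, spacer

1. gear@(0, 0, 1) [+x clear] — {gear}
2. housing@(0, -1, 1) [-x clear] — {gear, housing}
3. cover@(0, 0, 0) [-x clear] — {cover, gear, housing}
4. shaft@(-1, 0, 1) [-y clear] — {cover, gear, housing, shaft}
5. bearing@(0, -1, 0) [-x clear] — {bearing, cover, gear, housing, shaft}
6. pin@(0, -1, -1) [+y clear] — {bearing, cover, gear, housing, pin, shaft}
7. base_plate@(0, -1, -2) [-y clear] — {base_plate, bearing, cover, gear, housing, pin, shaft}
8. spacer@(0, -2, -1) [+x clear] — {base_plate, bearing, cover, gear, housing, pin, shaft, spacer}

Valid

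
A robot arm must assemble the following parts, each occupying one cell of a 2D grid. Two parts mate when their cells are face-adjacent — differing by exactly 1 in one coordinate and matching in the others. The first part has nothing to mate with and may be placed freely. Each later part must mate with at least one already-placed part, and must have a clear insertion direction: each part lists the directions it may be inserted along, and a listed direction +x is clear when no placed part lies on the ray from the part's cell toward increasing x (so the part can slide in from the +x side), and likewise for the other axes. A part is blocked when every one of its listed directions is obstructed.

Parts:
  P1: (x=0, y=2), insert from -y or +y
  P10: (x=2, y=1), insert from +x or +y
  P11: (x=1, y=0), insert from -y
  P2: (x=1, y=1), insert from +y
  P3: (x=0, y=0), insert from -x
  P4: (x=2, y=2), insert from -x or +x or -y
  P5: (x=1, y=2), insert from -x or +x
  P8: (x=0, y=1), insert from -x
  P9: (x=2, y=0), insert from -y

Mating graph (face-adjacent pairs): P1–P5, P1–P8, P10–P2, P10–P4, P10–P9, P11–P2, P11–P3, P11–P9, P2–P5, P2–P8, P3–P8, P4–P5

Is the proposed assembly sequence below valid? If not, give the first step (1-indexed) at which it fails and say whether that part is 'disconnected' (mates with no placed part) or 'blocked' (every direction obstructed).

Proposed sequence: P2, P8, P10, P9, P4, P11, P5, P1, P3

Valid

1. P2@(1, 1) [+y clear] — {P2}
2. P8@(0, 1) [-x clear] — {P2, P8}
3. P10@(2, 1) [+x clear] — {P10, P2, P8}
4. P9@(2, 0) [-y clear] — {P10, P2, P8, P9}
5. P4@(2, 2) [-x clear] — {P10, P2, P4, P8, P9}
6. P11@(1, 0) [-y clear] — {P10, P11, P2, P4, P8, P9}
7. P5@(1, 2) [-x clear] — {P10, P11, P2, P4, P5, P8, P9}
8. P1@(0, 2) [+y clear] — {P1, P10, P11, P2, P4, P5, P8, P9}
9. P3@(0, 0) [-x clear] — {P1, P10, P11, P2, P3, P4, P5, P8, P9}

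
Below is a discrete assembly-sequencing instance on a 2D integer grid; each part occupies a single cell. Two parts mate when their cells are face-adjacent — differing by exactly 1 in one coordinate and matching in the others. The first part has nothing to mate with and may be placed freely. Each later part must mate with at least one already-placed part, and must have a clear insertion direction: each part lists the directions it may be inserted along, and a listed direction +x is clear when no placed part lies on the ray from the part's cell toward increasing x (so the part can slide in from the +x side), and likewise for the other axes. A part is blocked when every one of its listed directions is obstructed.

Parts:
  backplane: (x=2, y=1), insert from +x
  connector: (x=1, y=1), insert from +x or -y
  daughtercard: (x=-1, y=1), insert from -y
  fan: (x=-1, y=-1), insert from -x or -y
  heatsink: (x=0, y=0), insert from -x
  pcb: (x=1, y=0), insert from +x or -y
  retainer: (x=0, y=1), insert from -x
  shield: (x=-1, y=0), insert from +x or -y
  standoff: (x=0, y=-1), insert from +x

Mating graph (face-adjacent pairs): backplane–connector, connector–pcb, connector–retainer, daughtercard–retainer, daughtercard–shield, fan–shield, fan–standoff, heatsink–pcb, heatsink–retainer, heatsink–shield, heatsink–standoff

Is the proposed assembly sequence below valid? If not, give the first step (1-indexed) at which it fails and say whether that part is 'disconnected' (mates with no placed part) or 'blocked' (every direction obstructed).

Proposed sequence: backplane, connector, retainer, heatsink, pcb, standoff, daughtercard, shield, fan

Valid

1. backplane@(2, 1) [+x clear] — {backplane}
2. connector@(1, 1) [-y clear] — {backplane, connector}
3. retainer@(0, 1) [-x clear] — {backplane, connector, retainer}
4. heatsink@(0, 0) [-x clear] — {backplane, connector, heatsink, retainer}
5. pcb@(1, 0) [+x clear] — {backplane, connector, heatsink, pcb, retainer}
6. standoff@(0, -1) [+x clear] — {backplane, connector, heatsink, pcb, retainer, standoff}
7. daughtercard@(-1, 1) [-y clear] — {backplane, connector, daughtercard, heatsink, pcb, retainer, standoff}
8. shield@(-1, 0) [-y clear] — {backplane, connector, daughtercard, heatsink, pcb, retainer, shield, standoff}
9. fan@(-1, -1) [-x clear] — {backplane, connector, daughtercard, fan, heatsink, pcb, retainer, shield, standoff}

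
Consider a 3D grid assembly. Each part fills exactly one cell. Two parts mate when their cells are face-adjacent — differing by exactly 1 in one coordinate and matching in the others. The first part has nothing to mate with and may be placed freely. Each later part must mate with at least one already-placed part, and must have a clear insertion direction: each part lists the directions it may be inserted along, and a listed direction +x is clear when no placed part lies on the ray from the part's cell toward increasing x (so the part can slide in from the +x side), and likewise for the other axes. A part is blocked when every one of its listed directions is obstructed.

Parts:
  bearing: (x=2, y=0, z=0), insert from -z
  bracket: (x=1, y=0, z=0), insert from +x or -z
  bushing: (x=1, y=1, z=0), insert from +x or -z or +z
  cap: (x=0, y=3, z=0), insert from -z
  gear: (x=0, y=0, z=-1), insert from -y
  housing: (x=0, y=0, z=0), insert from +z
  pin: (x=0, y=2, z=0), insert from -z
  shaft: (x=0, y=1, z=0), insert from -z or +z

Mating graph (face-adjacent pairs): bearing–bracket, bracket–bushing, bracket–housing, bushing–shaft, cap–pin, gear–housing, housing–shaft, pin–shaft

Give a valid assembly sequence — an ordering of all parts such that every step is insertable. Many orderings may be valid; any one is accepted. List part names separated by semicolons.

1. pin@(0, 2, 0) [-z clear] — {pin}
2. cap@(0, 3, 0) [-z clear] — {cap, pin}
3. shaft@(0, 1, 0) [-z clear] — {cap, pin, shaft}
4. housing@(0, 0, 0) [+z clear] — {cap, housing, pin, shaft}
5. gear@(0, 0, -1) [-y clear] — {cap, gear, housing, pin, shaft}
6. bracket@(1, 0, 0) [+x clear] — {bracket, cap, gear, housing, pin, shaft}
7. bearing@(2, 0, 0) [-z clear] — {bearing, bracket, cap, gear, housing, pin, shaft}
8. bushing@(1, 1, 0) [+x clear] — {bearing, bracket, bushing, cap, gear, housing, pin, shaft}

pin; cap; shaft; housing; gear; bracket; bearing; bushing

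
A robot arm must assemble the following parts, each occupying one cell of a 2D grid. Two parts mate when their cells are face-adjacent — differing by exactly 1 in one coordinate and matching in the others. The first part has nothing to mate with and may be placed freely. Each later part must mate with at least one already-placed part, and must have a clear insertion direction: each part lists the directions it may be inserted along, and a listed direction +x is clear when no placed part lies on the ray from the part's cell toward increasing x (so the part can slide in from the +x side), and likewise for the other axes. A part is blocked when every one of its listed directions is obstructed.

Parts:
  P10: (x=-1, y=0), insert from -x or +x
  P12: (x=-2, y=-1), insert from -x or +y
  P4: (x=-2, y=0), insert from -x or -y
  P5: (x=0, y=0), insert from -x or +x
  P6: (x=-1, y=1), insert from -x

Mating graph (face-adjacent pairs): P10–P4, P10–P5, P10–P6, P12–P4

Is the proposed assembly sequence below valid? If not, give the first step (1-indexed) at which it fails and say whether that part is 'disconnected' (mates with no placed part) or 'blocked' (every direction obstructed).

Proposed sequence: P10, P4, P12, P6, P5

Valid

1. P10@(-1, 0) [-x clear] — {P10}
2. P4@(-2, 0) [-x clear] — {P10, P4}
3. P12@(-2, -1) [-x clear] — {P10, P12, P4}
4. P6@(-1, 1) [-x clear] — {P10, P12, P4, P6}
5. P5@(0, 0) [+x clear] — {P10, P12, P4, P5, P6}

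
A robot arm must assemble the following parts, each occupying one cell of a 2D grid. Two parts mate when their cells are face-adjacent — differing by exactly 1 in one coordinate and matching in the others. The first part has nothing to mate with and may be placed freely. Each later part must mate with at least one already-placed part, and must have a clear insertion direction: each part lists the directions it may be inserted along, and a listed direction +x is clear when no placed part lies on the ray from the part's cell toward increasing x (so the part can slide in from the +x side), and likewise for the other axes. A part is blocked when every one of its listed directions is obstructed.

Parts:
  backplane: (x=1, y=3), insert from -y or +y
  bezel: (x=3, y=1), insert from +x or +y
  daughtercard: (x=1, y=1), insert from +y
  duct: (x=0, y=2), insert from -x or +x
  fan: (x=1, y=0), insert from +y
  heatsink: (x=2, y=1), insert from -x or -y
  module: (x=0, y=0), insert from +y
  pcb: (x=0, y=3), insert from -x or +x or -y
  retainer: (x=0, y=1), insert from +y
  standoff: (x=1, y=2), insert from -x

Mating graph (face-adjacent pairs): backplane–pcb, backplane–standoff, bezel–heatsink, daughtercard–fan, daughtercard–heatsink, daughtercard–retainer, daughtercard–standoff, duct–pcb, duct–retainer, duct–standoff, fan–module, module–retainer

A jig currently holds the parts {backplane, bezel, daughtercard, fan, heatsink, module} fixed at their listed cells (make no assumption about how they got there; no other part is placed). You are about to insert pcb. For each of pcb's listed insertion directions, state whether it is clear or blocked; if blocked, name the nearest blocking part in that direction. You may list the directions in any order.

-x: ray from pcb(0, 3) has no placed part ⇒ clear
+x: nearest on ray is backplane@(1, 3) ⇒ blocked
-y: nearest on ray is module@(0, 0) ⇒ blocked

+x: blocked by backplane; -x: clear; -y: blocked by module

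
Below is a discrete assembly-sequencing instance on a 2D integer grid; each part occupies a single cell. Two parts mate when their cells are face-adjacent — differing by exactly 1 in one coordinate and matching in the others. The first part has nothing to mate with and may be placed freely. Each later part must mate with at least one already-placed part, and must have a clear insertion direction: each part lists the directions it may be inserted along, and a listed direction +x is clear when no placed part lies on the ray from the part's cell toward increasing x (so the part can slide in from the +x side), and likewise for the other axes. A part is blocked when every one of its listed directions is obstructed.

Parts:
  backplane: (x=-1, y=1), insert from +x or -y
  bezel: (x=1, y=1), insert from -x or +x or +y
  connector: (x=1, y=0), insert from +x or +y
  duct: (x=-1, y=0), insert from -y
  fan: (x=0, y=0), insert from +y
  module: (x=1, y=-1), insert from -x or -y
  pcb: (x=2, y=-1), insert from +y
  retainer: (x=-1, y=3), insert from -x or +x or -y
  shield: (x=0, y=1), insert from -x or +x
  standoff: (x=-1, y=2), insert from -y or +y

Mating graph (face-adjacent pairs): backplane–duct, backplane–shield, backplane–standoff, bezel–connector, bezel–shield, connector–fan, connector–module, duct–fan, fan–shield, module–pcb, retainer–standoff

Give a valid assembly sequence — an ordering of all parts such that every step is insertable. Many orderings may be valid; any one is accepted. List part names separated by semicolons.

backplane; standoff; retainer; duct; fan; connector; module; pcb; shield; bezel

1. backplane@(-1, 1) [+x clear] — {backplane}
2. standoff@(-1, 2) [+y clear] — {backplane, standoff}
3. retainer@(-1, 3) [-x clear] — {backplane, retainer, standoff}
4. duct@(-1, 0) [-y clear] — {backplane, duct, retainer, standoff}
5. fan@(0, 0) [+y clear] — {backplane, duct, fan, retainer, standoff}
6. connector@(1, 0) [+x clear] — {backplane, connector, duct, fan, retainer, standoff}
7. module@(1, -1) [-x clear] — {backplane, connector, duct, fan, module, retainer, standoff}
8. pcb@(2, -1) [+y clear] — {backplane, connector, duct, fan, module, pcb, retainer, standoff}
9. shield@(0, 1) [+x clear] — {backplane, connector, duct, fan, module, pcb, retainer, shield, standoff}
10. bezel@(1, 1) [+x clear] — {backplane, bezel, connector, duct, fan, module, pcb, retainer, shield, standoff}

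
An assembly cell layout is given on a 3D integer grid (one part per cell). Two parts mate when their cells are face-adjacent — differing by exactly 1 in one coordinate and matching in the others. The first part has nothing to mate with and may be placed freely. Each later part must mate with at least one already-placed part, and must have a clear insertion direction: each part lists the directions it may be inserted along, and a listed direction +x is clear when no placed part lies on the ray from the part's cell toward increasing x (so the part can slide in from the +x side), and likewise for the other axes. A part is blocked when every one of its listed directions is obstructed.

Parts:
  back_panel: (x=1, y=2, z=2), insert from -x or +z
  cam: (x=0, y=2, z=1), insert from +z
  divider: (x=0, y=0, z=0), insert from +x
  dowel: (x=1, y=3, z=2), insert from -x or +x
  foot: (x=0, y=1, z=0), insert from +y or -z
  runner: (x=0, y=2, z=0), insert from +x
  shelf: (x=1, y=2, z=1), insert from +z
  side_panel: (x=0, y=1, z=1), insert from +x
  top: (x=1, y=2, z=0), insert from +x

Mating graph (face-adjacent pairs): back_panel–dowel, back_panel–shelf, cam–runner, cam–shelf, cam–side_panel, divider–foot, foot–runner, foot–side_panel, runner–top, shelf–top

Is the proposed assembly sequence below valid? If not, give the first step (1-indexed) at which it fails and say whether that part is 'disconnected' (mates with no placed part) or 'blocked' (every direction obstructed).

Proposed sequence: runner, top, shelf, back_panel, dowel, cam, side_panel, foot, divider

1. runner@(0, 2, 0) [+x clear] — {runner}
2. top@(1, 2, 0) [+x clear] — {runner, top}
3. shelf@(1, 2, 1) [+z clear] — {runner, shelf, top}
4. back_panel@(1, 2, 2) [-x clear] — {back_panel, runner, shelf, top}
5. dowel@(1, 3, 2) [-x clear] — {back_panel, dowel, runner, shelf, top}
6. cam@(0, 2, 1) [+z clear] — {back_panel, cam, dowel, runner, shelf, top}
7. side_panel@(0, 1, 1) [+x clear] — {back_panel, cam, dowel, runner, shelf, side_panel, top}
8. foot@(0, 1, 0) [-z clear] — {back_panel, cam, dowel, foot, runner, shelf, side_panel, top}
9. divider@(0, 0, 0) [+x clear] — {back_panel, cam, divider, dowel, foot, runner, shelf, side_panel, top}

Valid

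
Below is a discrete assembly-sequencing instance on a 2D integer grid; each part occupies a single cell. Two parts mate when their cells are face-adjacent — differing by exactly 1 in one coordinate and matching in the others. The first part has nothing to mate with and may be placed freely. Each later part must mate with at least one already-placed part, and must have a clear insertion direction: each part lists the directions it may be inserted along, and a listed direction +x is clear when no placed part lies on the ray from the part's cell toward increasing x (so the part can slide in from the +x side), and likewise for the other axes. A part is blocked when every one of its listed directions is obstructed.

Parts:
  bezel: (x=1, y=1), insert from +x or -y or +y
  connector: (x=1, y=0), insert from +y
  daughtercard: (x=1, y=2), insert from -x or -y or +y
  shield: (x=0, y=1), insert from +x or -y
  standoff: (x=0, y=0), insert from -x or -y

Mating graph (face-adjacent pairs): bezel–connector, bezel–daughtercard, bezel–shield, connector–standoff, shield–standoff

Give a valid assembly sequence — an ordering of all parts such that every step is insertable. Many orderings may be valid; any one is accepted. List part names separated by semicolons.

shield; standoff; connector; bezel; daughtercard

1. shield@(0, 1) [+x clear] — {shield}
2. standoff@(0, 0) [-x clear] — {shield, standoff}
3. connector@(1, 0) [+y clear] — {connector, shield, standoff}
4. bezel@(1, 1) [+x clear] — {bezel, connector, shield, standoff}
5. daughtercard@(1, 2) [-x clear] — {bezel, connector, daughtercard, shield, standoff}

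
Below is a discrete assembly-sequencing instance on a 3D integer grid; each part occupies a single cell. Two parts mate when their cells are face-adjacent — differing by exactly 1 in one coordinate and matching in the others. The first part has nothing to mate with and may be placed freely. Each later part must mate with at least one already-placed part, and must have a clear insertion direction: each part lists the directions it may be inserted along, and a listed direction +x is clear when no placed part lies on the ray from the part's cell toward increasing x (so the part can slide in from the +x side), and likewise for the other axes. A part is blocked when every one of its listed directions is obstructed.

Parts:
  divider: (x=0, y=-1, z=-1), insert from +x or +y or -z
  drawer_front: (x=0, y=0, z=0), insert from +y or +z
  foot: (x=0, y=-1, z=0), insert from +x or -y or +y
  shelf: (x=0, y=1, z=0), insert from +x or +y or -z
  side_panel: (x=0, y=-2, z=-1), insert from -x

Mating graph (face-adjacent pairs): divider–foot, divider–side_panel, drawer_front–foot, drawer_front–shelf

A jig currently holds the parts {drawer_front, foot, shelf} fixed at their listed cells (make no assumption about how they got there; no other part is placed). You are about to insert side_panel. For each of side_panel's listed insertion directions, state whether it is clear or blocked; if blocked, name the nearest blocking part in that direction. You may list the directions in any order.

-x: clear

-x: ray from side_panel(0, -2, -1) has no placed part ⇒ clear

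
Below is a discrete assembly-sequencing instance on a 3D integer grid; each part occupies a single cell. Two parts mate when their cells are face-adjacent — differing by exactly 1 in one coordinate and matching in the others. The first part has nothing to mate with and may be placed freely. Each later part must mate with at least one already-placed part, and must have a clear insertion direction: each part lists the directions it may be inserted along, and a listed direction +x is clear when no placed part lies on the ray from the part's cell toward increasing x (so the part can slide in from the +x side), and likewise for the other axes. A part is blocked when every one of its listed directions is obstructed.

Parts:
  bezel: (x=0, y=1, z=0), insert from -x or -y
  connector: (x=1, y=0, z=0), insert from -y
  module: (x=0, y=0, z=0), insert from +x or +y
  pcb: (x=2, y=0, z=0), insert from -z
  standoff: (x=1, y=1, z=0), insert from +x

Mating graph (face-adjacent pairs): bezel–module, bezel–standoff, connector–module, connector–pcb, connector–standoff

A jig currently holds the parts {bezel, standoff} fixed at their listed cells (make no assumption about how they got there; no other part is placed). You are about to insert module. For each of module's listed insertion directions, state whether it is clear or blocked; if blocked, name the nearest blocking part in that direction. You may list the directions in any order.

+x: clear; +y: blocked by bezel

+x: ray from module(0, 0, 0) has no placed part ⇒ clear
+y: nearest on ray is bezel@(0, 1, 0) ⇒ blocked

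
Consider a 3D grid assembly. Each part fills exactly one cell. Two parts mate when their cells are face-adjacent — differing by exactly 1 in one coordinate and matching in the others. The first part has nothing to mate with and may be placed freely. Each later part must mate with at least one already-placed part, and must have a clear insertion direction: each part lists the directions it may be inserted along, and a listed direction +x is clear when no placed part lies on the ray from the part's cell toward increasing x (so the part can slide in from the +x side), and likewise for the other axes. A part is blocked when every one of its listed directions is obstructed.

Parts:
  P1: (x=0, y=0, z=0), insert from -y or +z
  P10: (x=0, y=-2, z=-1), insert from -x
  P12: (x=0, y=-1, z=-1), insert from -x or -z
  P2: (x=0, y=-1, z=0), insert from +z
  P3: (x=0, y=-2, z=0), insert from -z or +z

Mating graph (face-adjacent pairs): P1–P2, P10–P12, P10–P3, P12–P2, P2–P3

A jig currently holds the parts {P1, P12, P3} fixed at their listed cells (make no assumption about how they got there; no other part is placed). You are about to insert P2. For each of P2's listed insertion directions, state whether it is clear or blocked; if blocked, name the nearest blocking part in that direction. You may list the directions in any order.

+z: ray from P2(0, -1, 0) has no placed part ⇒ clear

+z: clear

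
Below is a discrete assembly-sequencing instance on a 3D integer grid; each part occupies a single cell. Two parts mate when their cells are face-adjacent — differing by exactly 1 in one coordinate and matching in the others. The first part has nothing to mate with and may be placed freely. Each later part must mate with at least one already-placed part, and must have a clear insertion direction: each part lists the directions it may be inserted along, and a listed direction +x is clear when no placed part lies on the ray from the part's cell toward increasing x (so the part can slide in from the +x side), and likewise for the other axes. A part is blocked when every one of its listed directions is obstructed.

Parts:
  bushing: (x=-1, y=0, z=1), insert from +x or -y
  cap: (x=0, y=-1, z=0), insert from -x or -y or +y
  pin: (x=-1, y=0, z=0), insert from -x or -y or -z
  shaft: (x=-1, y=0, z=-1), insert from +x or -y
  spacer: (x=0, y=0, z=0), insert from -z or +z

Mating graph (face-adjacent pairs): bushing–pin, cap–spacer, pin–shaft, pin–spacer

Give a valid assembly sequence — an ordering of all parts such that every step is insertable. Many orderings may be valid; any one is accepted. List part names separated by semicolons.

1. cap@(0, -1, 0) [-x clear] — {cap}
2. spacer@(0, 0, 0) [-z clear] — {cap, spacer}
3. pin@(-1, 0, 0) [-x clear] — {cap, pin, spacer}
4. shaft@(-1, 0, -1) [+x clear] — {cap, pin, shaft, spacer}
5. bushing@(-1, 0, 1) [+x clear] — {bushing, cap, pin, shaft, spacer}

cap; spacer; pin; shaft; bushing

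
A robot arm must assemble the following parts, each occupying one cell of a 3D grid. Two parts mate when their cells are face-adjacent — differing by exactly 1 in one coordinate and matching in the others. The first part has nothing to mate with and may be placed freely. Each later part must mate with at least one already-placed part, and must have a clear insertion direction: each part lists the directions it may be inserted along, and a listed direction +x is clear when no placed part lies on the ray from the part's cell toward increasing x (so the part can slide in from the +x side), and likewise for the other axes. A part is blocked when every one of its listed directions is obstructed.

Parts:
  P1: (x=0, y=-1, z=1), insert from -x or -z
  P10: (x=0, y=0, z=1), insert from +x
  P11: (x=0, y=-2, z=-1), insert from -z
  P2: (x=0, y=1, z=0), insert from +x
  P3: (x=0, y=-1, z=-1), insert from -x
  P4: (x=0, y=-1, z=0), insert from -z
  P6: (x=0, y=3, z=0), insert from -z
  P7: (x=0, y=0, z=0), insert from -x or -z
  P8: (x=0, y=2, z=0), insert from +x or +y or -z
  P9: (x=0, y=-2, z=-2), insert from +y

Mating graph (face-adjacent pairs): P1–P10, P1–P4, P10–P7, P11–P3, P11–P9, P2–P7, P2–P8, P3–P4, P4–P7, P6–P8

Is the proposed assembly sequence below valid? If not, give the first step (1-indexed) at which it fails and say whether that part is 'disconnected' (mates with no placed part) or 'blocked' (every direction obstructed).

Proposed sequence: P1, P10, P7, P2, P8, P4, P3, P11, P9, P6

Valid

1. P1@(0, -1, 1) [-x clear] — {P1}
2. P10@(0, 0, 1) [+x clear] — {P1, P10}
3. P7@(0, 0, 0) [-x clear] — {P1, P10, P7}
4. P2@(0, 1, 0) [+x clear] — {P1, P10, P2, P7}
5. P8@(0, 2, 0) [+x clear] — {P1, P10, P2, P7, P8}
6. P4@(0, -1, 0) [-z clear] — {P1, P10, P2, P4, P7, P8}
7. P3@(0, -1, -1) [-x clear] — {P1, P10, P2, P3, P4, P7, P8}
8. P11@(0, -2, -1) [-z clear] — {P1, P10, P11, P2, P3, P4, P7, P8}
9. P9@(0, -2, -2) [+y clear] — {P1, P10, P11, P2, P3, P4, P7, P8, P9}
10. P6@(0, 3, 0) [-z clear] — {P1, P10, P11, P2, P3, P4, P6, P7, P8, P9}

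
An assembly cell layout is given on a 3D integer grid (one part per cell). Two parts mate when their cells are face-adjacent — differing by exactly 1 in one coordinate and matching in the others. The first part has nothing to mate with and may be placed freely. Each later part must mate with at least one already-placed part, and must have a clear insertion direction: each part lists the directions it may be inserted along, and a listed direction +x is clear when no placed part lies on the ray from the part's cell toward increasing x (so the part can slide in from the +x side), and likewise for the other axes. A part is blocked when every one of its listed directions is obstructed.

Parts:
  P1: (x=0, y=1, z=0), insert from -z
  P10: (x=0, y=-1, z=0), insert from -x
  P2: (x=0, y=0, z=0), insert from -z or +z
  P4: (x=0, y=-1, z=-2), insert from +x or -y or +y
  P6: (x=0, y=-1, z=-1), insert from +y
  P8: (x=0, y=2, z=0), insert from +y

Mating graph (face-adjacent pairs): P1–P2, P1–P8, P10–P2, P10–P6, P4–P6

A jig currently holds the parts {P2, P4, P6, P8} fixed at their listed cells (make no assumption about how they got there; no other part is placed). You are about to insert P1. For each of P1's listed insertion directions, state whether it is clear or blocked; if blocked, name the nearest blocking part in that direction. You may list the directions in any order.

-z: clear

-z: ray from P1(0, 1, 0) has no placed part ⇒ clear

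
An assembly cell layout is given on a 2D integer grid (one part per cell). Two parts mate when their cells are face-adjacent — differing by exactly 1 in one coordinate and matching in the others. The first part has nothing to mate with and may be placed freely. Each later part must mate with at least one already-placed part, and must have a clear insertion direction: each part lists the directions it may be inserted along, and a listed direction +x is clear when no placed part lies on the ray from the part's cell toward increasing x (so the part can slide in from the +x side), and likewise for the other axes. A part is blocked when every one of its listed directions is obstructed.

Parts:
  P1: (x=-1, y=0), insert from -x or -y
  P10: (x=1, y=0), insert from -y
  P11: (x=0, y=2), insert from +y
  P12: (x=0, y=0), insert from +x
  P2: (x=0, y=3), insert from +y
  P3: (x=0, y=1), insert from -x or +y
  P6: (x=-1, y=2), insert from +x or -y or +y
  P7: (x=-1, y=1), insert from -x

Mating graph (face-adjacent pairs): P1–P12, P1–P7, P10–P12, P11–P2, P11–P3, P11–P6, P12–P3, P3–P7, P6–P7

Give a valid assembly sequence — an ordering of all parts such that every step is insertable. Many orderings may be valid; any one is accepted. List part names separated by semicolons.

1. P11@(0, 2) [+y clear] — {P11}
2. P6@(-1, 2) [-y clear] — {P11, P6}
3. P2@(0, 3) [+y clear] — {P11, P2, P6}
4. P3@(0, 1) [-x clear] — {P11, P2, P3, P6}
5. P12@(0, 0) [+x clear] — {P11, P12, P2, P3, P6}
6. P1@(-1, 0) [-x clear] — {P1, P11, P12, P2, P3, P6}
7. P10@(1, 0) [-y clear] — {P1, P10, P11, P12, P2, P3, P6}
8. P7@(-1, 1) [-x clear] — {P1, P10, P11, P12, P2, P3, P6, P7}

P11; P6; P2; P3; P12; P1; P10; P7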